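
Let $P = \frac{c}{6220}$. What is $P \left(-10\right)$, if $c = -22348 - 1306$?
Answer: $\frac{11827}{311} \approx 38.029$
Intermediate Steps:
$c = -23654$
$P = - \frac{11827}{3110}$ ($P = - \frac{23654}{6220} = \left(-23654\right) \frac{1}{6220} = - \frac{11827}{3110} \approx -3.8029$)
$P \left(-10\right) = \left(- \frac{11827}{3110}\right) \left(-10\right) = \frac{11827}{311}$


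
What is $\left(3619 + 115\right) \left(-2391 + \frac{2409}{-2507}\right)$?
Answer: $- \frac{22391476164}{2507} \approx -8.9316 \cdot 10^{6}$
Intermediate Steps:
$\left(3619 + 115\right) \left(-2391 + \frac{2409}{-2507}\right) = 3734 \left(-2391 + 2409 \left(- \frac{1}{2507}\right)\right) = 3734 \left(-2391 - \frac{2409}{2507}\right) = 3734 \left(- \frac{5996646}{2507}\right) = - \frac{22391476164}{2507}$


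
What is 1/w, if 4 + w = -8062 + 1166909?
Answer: 1/1158843 ≈ 8.6293e-7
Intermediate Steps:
w = 1158843 (w = -4 + (-8062 + 1166909) = -4 + 1158847 = 1158843)
1/w = 1/1158843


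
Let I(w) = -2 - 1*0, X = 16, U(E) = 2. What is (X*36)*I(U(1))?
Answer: -1152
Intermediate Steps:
I(w) = -2 (I(w) = -2 + 0 = -2)
(X*36)*I(U(1)) = (16*36)*(-2) = 576*(-2) = -1152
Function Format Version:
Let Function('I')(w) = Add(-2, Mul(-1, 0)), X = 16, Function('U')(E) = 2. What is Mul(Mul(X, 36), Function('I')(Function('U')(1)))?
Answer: -1152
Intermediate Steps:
Function('I')(w) = -2 (Function('I')(w) = Add(-2, 0) = -2)
Mul(Mul(X, 36), Function('I')(Function('U')(1))) = Mul(Mul(16, 36), -2) = Mul(576, -2) = -1152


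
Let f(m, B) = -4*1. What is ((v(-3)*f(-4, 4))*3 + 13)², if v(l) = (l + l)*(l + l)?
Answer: 175561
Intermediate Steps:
f(m, B) = -4
v(l) = 4*l² (v(l) = (2*l)*(2*l) = 4*l²)
((v(-3)*f(-4, 4))*3 + 13)² = (((4*(-3)²)*(-4))*3 + 13)² = (((4*9)*(-4))*3 + 13)² = ((36*(-4))*3 + 13)² = (-144*3 + 13)² = (-432 + 13)² = (-419)² = 175561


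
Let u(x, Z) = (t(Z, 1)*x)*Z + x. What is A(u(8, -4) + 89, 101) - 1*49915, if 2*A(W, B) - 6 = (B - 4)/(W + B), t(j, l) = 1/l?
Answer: -16570687/332 ≈ -49912.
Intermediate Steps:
u(x, Z) = x + Z*x (u(x, Z) = (x/1)*Z + x = (1*x)*Z + x = x*Z + x = Z*x + x = x + Z*x)
A(W, B) = 3 + (-4 + B)/(2*(B + W)) (A(W, B) = 3 + ((B - 4)/(W + B))/2 = 3 + ((-4 + B)/(B + W))/2 = 3 + (-4 + B)/(2*(B + W)))
A(u(8, -4) + 89, 101) - 1*49915 = (-2 + 3*(8*(1 - 4) + 89) + (7/2)*101)/(101 + (8*(1 - 4) + 89)) - 1*49915 = (-2 + 3*(8*(-3) + 89) + 707/2)/(101 + (8*(-3) + 89)) - 49915 = (-2 + 3*(-24 + 89) + 707/2)/(101 + (-24 + 89)) - 49915 = (-2 + 3*65 + 707/2)/(101 + 65) - 49915 = (-2 + 195 + 707/2)/166 - 49915 = (1/166)*(1093/2) - 49915 = 1093/332 - 49915 = -16570687/332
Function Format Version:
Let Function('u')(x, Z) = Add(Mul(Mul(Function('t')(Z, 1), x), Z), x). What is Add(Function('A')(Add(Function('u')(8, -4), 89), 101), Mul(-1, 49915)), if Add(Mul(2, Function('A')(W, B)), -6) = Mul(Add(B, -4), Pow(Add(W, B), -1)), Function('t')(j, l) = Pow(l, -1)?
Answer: Rational(-16570687, 332) ≈ -49912.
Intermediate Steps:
Function('u')(x, Z) = Add(x, Mul(Z, x)) (Function('u')(x, Z) = Add(Mul(Mul(Pow(1, -1), x), Z), x) = Add(Mul(Mul(1, x), Z), x) = Add(Mul(x, Z), x) = Add(Mul(Z, x), x) = Add(x, Mul(Z, x)))
Function('A')(W, B) = Add(3, Mul(Rational(1, 2), Pow(Add(B, W), -1), Add(-4, B))) (Function('A')(W, B) = Add(3, Mul(Rational(1, 2), Mul(Add(B, -4), Pow(Add(W, B), -1)))) = Add(3, Mul(Rational(1, 2), Mul(Add(-4, B), Pow(Add(B, W), -1)))) = Add(3, Mul(Rational(1, 2), Mul(Pow(Add(B, W), -1), Add(-4, B)))) = Add(3, Mul(Rational(1, 2), Pow(Add(B, W), -1), Add(-4, B))))
Add(Function('A')(Add(Function('u')(8, -4), 89), 101), Mul(-1, 49915)) = Add(Mul(Pow(Add(101, Add(Mul(8, Add(1, -4)), 89)), -1), Add(-2, Mul(3, Add(Mul(8, Add(1, -4)), 89)), Mul(Rational(7, 2), 101))), Mul(-1, 49915)) = Add(Mul(Pow(Add(101, Add(Mul(8, -3), 89)), -1), Add(-2, Mul(3, Add(Mul(8, -3), 89)), Rational(707, 2))), -49915) = Add(Mul(Pow(Add(101, Add(-24, 89)), -1), Add(-2, Mul(3, Add(-24, 89)), Rational(707, 2))), -49915) = Add(Mul(Pow(Add(101, 65), -1), Add(-2, Mul(3, 65), Rational(707, 2))), -49915) = Add(Mul(Pow(166, -1), Add(-2, 195, Rational(707, 2))), -49915) = Add(Mul(Rational(1, 166), Rational(1093, 2)), -49915) = Add(Rational(1093, 332), -49915) = Rational(-16570687, 332)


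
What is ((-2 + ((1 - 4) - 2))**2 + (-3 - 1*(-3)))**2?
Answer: 2401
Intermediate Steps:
((-2 + ((1 - 4) - 2))**2 + (-3 - 1*(-3)))**2 = ((-2 + (-3 - 2))**2 + (-3 + 3))**2 = ((-2 - 5)**2 + 0)**2 = ((-7)**2 + 0)**2 = (49 + 0)**2 = 49**2 = 2401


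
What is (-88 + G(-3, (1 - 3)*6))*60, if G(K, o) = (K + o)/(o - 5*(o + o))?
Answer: -15865/3 ≈ -5288.3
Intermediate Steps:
G(K, o) = -(K + o)/(9*o) (G(K, o) = (K + o)/(o - 10*o) = (K + o)/((-9*o)) = (K + o)*(-1/(9*o)) = -(K + o)/(9*o))
(-88 + G(-3, (1 - 3)*6))*60 = (-88 + (-1*(-3) - (1 - 3)*6)/(9*(((1 - 3)*6))))*60 = (-88 + (3 - (-2)*6)/(9*((-2*6))))*60 = (-88 + (⅑)*(3 - 1*(-12))/(-12))*60 = (-88 + (⅑)*(-1/12)*(3 + 12))*60 = (-88 + (⅑)*(-1/12)*15)*60 = (-88 - 5/36)*60 = -3173/36*60 = -15865/3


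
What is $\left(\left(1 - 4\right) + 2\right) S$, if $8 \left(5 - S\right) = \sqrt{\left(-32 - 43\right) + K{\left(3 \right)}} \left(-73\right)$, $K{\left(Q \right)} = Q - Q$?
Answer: $-5 - \frac{365 i \sqrt{3}}{8} \approx -5.0 - 79.025 i$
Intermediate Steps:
$K{\left(Q \right)} = 0$
$S = 5 + \frac{365 i \sqrt{3}}{8}$ ($S = 5 - \frac{\sqrt{\left(-32 - 43\right) + 0} \left(-73\right)}{8} = 5 - \frac{\sqrt{-75 + 0} \left(-73\right)}{8} = 5 - \frac{\sqrt{-75} \left(-73\right)}{8} = 5 - \frac{5 i \sqrt{3} \left(-73\right)}{8} = 5 - \frac{\left(-365\right) i \sqrt{3}}{8} = 5 + \frac{365 i \sqrt{3}}{8} \approx 5.0 + 79.025 i$)
$\left(\left(1 - 4\right) + 2\right) S = \left(\left(1 - 4\right) + 2\right) \left(5 + \frac{365 i \sqrt{3}}{8}\right) = \left(-3 + 2\right) \left(5 + \frac{365 i \sqrt{3}}{8}\right) = - (5 + \frac{365 i \sqrt{3}}{8}) = -5 - \frac{365 i \sqrt{3}}{8}$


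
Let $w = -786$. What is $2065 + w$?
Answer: $1279$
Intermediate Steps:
$2065 + w = 2065 - 786 = 1279$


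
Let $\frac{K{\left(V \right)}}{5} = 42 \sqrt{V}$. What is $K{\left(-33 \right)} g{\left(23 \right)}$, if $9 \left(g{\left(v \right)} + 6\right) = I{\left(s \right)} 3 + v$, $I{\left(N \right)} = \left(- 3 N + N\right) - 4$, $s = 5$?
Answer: $- \frac{5110 i \sqrt{33}}{3} \approx - 9784.9 i$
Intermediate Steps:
$I{\left(N \right)} = -4 - 2 N$ ($I{\left(N \right)} = - 2 N - 4 = -4 - 2 N$)
$K{\left(V \right)} = 210 \sqrt{V}$ ($K{\left(V \right)} = 5 \cdot 42 \sqrt{V} = 210 \sqrt{V}$)
$g{\left(v \right)} = - \frac{32}{3} + \frac{v}{9}$ ($g{\left(v \right)} = -6 + \frac{\left(-4 - 10\right) 3 + v}{9} = -6 + \frac{\left(-14\right) 3 + v}{9} = -6 + \frac{-42 + v}{9} = -6 + \left(- \frac{14}{3} + \frac{v}{9}\right) = - \frac{32}{3} + \frac{v}{9}$)
$K{\left(-33 \right)} g{\left(23 \right)} = 210 \sqrt{-33} \left(- \frac{32}{3} + \frac{1}{9} \cdot 23\right) = 210 i \sqrt{33} \left(- \frac{32}{3} + \frac{23}{9}\right) = 210 i \sqrt{33} \left(- \frac{73}{9}\right) = - \frac{5110 i \sqrt{33}}{3}$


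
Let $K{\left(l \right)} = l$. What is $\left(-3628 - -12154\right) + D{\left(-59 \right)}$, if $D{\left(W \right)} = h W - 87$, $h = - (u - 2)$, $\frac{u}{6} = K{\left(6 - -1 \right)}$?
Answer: $10799$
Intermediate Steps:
$u = 42$ ($u = 6 \left(6 - -1\right) = 6 \left(6 + 1\right) = 6 \cdot 7 = 42$)
$h = -40$ ($h = - (42 - 2) = \left(-1\right) 40 = -40$)
$D{\left(W \right)} = -87 - 40 W$ ($D{\left(W \right)} = - 40 W - 87 = -87 - 40 W$)
$\left(-3628 - -12154\right) + D{\left(-59 \right)} = \left(-3628 - -12154\right) - -2273 = \left(-3628 + 12154\right) + \left(-87 + 2360\right) = 8526 + 2273 = 10799$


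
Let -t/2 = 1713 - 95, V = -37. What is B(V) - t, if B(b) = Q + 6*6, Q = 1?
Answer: 3273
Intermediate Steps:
B(b) = 37 (B(b) = 1 + 6*6 = 1 + 36 = 37)
t = -3236 (t = -2*(1713 - 95) = -2*1618 = -3236)
B(V) - t = 37 - 1*(-3236) = 37 + 3236 = 3273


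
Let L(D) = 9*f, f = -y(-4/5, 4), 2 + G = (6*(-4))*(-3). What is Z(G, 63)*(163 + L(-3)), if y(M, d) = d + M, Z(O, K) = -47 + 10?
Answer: -24827/5 ≈ -4965.4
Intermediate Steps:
G = 70 (G = -2 + (6*(-4))*(-3) = -2 - 24*(-3) = -2 + 72 = 70)
Z(O, K) = -37
y(M, d) = M + d
f = -16/5 (f = -(-4/5 + 4) = -(-4*⅕ + 4) = -(-⅘ + 4) = -1*16/5 = -16/5 ≈ -3.2000)
L(D) = -144/5 (L(D) = 9*(-16/5) = -144/5)
Z(G, 63)*(163 + L(-3)) = -37*(163 - 144/5) = -37*671/5 = -24827/5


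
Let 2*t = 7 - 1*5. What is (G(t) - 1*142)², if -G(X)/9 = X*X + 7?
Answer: 45796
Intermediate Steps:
t = 1 (t = (7 - 1*5)/2 = (7 - 5)/2 = (½)*2 = 1)
G(X) = -63 - 9*X² (G(X) = -9*(X*X + 7) = -9*(X² + 7) = -9*(7 + X²) = -63 - 9*X²)
(G(t) - 1*142)² = ((-63 - 9*1²) - 1*142)² = ((-63 - 9*1) - 142)² = ((-63 - 9) - 142)² = (-72 - 142)² = (-214)² = 45796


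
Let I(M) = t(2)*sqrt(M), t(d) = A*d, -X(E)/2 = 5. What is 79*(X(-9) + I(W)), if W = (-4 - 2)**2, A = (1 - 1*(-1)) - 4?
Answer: -2686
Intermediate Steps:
X(E) = -10 (X(E) = -2*5 = -10)
A = -2 (A = (1 + 1) - 4 = 2 - 4 = -2)
t(d) = -2*d
W = 36 (W = (-6)**2 = 36)
I(M) = -4*sqrt(M) (I(M) = (-2*2)*sqrt(M) = -4*sqrt(M))
79*(X(-9) + I(W)) = 79*(-10 - 4*sqrt(36)) = 79*(-10 - 4*6) = 79*(-10 - 24) = 79*(-34) = -2686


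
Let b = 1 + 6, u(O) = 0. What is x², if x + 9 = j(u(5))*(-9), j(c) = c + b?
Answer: 5184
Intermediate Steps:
b = 7
j(c) = 7 + c (j(c) = c + 7 = 7 + c)
x = -72 (x = -9 + (7 + 0)*(-9) = -9 + 7*(-9) = -9 - 63 = -72)
x² = (-72)² = 5184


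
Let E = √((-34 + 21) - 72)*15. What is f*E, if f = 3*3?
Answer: 135*I*√85 ≈ 1244.6*I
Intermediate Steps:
f = 9
E = 15*I*√85 (E = √(-13 - 72)*15 = √(-85)*15 = (I*√85)*15 = 15*I*√85 ≈ 138.29*I)
f*E = 9*(15*I*√85) = 135*I*√85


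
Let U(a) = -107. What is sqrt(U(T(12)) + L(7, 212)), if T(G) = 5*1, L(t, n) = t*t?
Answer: I*sqrt(58) ≈ 7.6158*I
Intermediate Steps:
L(t, n) = t**2
T(G) = 5
sqrt(U(T(12)) + L(7, 212)) = sqrt(-107 + 7**2) = sqrt(-107 + 49) = sqrt(-58) = I*sqrt(58)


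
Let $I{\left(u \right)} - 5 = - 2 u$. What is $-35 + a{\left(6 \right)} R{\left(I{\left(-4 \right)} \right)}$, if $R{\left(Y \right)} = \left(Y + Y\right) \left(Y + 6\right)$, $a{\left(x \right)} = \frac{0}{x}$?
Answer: $-35$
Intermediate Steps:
$I{\left(u \right)} = 5 - 2 u$
$a{\left(x \right)} = 0$
$R{\left(Y \right)} = 2 Y \left(6 + Y\right)$
$-35 + a{\left(6 \right)} R{\left(I{\left(-4 \right)} \right)} = -35 + 0 \cdot 2 \left(5 - -8\right) \left(6 + \left(5 - -8\right)\right) = -35 + 0 \cdot 2 \left(5 + 8\right) \left(6 + \left(5 + 8\right)\right) = -35 + 0 \cdot 2 \cdot 13 \left(6 + 13\right) = -35 + 0 \cdot 2 \cdot 13 \cdot 19 = -35 + 0 \cdot 494 = -35 + 0 = -35$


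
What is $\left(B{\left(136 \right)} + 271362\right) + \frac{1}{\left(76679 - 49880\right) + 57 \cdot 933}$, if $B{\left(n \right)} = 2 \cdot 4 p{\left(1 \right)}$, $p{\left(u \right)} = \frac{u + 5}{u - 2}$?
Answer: $\frac{21699693721}{79980} \approx 2.7131 \cdot 10^{5}$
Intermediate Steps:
$p{\left(u \right)} = \frac{5 + u}{-2 + u}$
$B{\left(n \right)} = -48$ ($B{\left(n \right)} = 2 \cdot 4 \frac{5 + 1}{-2 + 1} = 8 \frac{1}{-1} \cdot 6 = 8 \left(\left(-1\right) 6\right) = 8 \left(-6\right) = -48$)
$\left(B{\left(136 \right)} + 271362\right) + \frac{1}{\left(76679 - 49880\right) + 57 \cdot 933} = \left(-48 + 271362\right) + \frac{1}{\left(76679 - 49880\right) + 57 \cdot 933} = 271314 + \frac{1}{26799 + 53181} = 271314 + \frac{1}{79980} = \frac{21699693721}{79980}$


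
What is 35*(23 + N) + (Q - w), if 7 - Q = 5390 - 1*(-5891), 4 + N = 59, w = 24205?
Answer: -32749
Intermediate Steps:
N = 55 (N = -4 + 59 = 55)
Q = -11274 (Q = 7 - (5390 - 1*(-5891)) = 7 - (5390 + 5891) = 7 - 1*11281 = 7 - 11281 = -11274)
35*(23 + N) + (Q - w) = 35*(23 + 55) + (-11274 - 1*24205) = 35*78 + (-11274 - 24205) = 2730 - 35479 = -32749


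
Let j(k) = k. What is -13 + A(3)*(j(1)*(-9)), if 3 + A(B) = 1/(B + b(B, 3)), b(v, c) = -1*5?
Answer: 37/2 ≈ 18.500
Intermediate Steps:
b(v, c) = -5
A(B) = -3 + 1/(-5 + B) (A(B) = -3 + 1/(B - 5) = -3 + 1/(-5 + B))
-13 + A(3)*(j(1)*(-9)) = -13 + ((16 - 3*3)/(-5 + 3))*(1*(-9)) = -13 + ((16 - 9)/(-2))*(-9) = -13 - ½*7*(-9) = -13 - 7/2*(-9) = -13 + 63/2 = 37/2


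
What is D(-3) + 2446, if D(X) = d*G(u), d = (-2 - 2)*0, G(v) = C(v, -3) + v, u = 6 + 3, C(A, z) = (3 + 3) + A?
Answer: 2446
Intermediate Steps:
C(A, z) = 6 + A
u = 9
G(v) = 6 + 2*v (G(v) = (6 + v) + v = 6 + 2*v)
d = 0 (d = -4*0 = 0)
D(X) = 0 (D(X) = 0*(6 + 2*9) = 0*(6 + 18) = 0*24 = 0)
D(-3) + 2446 = 0 + 2446 = 2446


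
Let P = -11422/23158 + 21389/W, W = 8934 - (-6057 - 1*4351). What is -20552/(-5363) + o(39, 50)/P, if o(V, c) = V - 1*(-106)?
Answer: 176979682602518/735809333047 ≈ 240.52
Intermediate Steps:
W = 19342 (W = 8934 - (-6057 - 4351) = 8934 - 1*(-10408) = 8934 + 10408 = 19342)
o(V, c) = 106 + V (o(V, c) = V + 106 = 106 + V)
P = 137201069/223961018 (P = -11422/23158 + 21389/19342 = -11422*1/23158 + 21389*(1/19342) = -5711/11579 + 21389/19342 = 137201069/223961018 ≈ 0.61261)
-20552/(-5363) + o(39, 50)/P = -20552/(-5363) + (106 + 39)/(137201069/223961018) = -20552*(-1/5363) + 145*(223961018/137201069) = 20552/5363 + 32474347610/137201069 = 176979682602518/735809333047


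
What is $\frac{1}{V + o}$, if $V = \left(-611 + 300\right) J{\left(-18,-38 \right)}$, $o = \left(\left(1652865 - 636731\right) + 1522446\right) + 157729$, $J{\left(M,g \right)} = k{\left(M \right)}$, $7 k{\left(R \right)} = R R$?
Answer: $\frac{7}{18773399} \approx 3.7287 \cdot 10^{-7}$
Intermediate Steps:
$k{\left(R \right)} = \frac{R^{2}}{7}$ ($k{\left(R \right)} = \frac{R R}{7} = \frac{R^{2}}{7}$)
$J{\left(M,g \right)} = \frac{M^{2}}{7}$
$o = 2696309$ ($o = \left(1016134 + 1522446\right) + 157729 = 2538580 + 157729 = 2696309$)
$V = - \frac{100764}{7}$ ($V = \left(-611 + 300\right) \frac{\left(-18\right)^{2}}{7} = - 311 \cdot \frac{1}{7} \cdot 324 = \left(-311\right) \frac{324}{7} = - \frac{100764}{7} \approx -14395.0$)
$\frac{1}{V + o} = \frac{1}{- \frac{100764}{7} + 2696309} = \frac{1}{\frac{18773399}{7}} = \frac{7}{18773399}$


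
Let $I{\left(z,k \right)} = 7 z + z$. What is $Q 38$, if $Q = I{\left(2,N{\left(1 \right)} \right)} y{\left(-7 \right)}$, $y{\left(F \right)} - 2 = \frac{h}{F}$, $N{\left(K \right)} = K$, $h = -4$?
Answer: $\frac{10944}{7} \approx 1563.4$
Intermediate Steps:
$I{\left(z,k \right)} = 8 z$
$y{\left(F \right)} = 2 - \frac{4}{F}$
$Q = \frac{288}{7}$ ($Q = 8 \cdot 2 \left(2 - \frac{4}{-7}\right) = 16 \left(2 - - \frac{4}{7}\right) = 16 \left(2 + \frac{4}{7}\right) = 16 \cdot \frac{18}{7} = \frac{288}{7} \approx 41.143$)
$Q 38 = \frac{288}{7} \cdot 38 = \frac{10944}{7}$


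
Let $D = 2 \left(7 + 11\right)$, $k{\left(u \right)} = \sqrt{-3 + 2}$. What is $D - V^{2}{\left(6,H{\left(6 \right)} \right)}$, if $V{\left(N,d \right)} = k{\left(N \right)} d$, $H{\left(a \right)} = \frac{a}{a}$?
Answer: $37$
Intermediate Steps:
$H{\left(a \right)} = 1$
$k{\left(u \right)} = i$ ($k{\left(u \right)} = \sqrt{-1} = i$)
$V{\left(N,d \right)} = i d$
$D = 36$ ($D = 2 \cdot 18 = 36$)
$D - V^{2}{\left(6,H{\left(6 \right)} \right)} = 36 - \left(i 1\right)^{2} = 36 - i^{2} = 36 - -1 = 36 + 1 = 37$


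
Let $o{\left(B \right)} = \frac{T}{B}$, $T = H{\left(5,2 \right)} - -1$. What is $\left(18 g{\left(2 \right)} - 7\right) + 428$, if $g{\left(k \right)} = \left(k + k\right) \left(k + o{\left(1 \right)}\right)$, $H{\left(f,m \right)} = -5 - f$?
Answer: $-83$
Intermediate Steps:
$T = -9$ ($T = \left(-5 - 5\right) - -1 = \left(-5 - 5\right) + 1 = -10 + 1 = -9$)
$o{\left(B \right)} = - \frac{9}{B}$
$g{\left(k \right)} = 2 k \left(-9 + k\right)$ ($g{\left(k \right)} = \left(k + k\right) \left(k - \frac{9}{1}\right) = 2 k \left(k - 9\right) = 2 k \left(-9 + k\right)$)
$\left(18 g{\left(2 \right)} - 7\right) + 428 = \left(18 \cdot 2 \cdot 2 \left(-9 + 2\right) - 7\right) + 428 = \left(18 \cdot 2 \cdot 2 \left(-7\right) - 7\right) + 428 = \left(18 \left(-28\right) - 7\right) + 428 = \left(-504 - 7\right) + 428 = -511 + 428 = -83$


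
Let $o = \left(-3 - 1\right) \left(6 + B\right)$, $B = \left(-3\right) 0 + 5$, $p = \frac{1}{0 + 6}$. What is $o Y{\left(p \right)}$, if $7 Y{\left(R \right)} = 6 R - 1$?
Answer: $0$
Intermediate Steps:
$p = \frac{1}{6} \approx 0.16667$
$Y{\left(R \right)} = - \frac{1}{7} + \frac{6 R}{7}$ ($Y{\left(R \right)} = \frac{6 R - 1}{7} = \frac{-1 + 6 R}{7} = - \frac{1}{7} + \frac{6 R}{7}$)
$B = 5$ ($B = 0 + 5 = 5$)
$o = -44$ ($o = \left(-3 - 1\right) \left(6 + 5\right) = \left(-4\right) 11 = -44$)
$o Y{\left(p \right)} = - 44 \left(- \frac{1}{7} + \frac{6}{7} \cdot \frac{1}{6}\right) = - 44 \left(- \frac{1}{7} + \frac{1}{7}\right) = \left(-44\right) 0 = 0$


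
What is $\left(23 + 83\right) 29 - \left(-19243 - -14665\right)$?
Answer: $7652$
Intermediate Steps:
$\left(23 + 83\right) 29 - \left(-19243 - -14665\right) = 106 \cdot 29 - \left(-19243 + 14665\right) = 3074 - -4578 = 3074 + 4578 = 7652$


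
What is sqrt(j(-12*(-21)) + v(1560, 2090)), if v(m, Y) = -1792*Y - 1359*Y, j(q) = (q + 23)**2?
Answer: I*sqrt(6509965) ≈ 2551.5*I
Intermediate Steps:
j(q) = (23 + q)**2
v(m, Y) = -3151*Y
sqrt(j(-12*(-21)) + v(1560, 2090)) = sqrt((23 - 12*(-21))**2 - 3151*2090) = sqrt((23 + 252)**2 - 6585590) = sqrt(275**2 - 6585590) = sqrt(75625 - 6585590) = sqrt(-6509965) = I*sqrt(6509965)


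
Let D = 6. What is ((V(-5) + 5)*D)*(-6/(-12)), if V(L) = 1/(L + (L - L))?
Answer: 72/5 ≈ 14.400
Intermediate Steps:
V(L) = 1/L (V(L) = 1/(L + 0) = 1/L)
((V(-5) + 5)*D)*(-6/(-12)) = ((1/(-5) + 5)*6)*(-6/(-12)) = ((-⅕ + 5)*6)*(-6*(-1/12)) = ((24/5)*6)*(½) = (144/5)*(½) = 72/5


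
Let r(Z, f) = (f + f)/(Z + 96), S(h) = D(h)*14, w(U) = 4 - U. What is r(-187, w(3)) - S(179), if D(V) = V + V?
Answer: -456094/91 ≈ -5012.0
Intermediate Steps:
D(V) = 2*V
S(h) = 28*h (S(h) = (2*h)*14 = 28*h)
r(Z, f) = 2*f/(96 + Z) (r(Z, f) = (2*f)/(96 + Z) = 2*f/(96 + Z))
r(-187, w(3)) - S(179) = 2*(4 - 1*3)/(96 - 187) - 28*179 = 2*(4 - 3)/(-91) - 1*5012 = 2*1*(-1/91) - 5012 = -2/91 - 5012 = -456094/91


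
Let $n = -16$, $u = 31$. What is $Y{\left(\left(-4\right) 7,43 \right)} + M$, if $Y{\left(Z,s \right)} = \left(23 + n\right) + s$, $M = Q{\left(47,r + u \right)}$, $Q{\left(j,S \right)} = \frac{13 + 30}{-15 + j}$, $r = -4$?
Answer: $\frac{1643}{32} \approx 51.344$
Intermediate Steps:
$Q{\left(j,S \right)} = \frac{43}{-15 + j}$
$M = \frac{43}{32}$ ($M = \frac{43}{-15 + 47} = \frac{43}{32} \approx 1.3438$)
$Y{\left(Z,s \right)} = 7 + s$ ($Y{\left(Z,s \right)} = \left(23 - 16\right) + s = 7 + s$)
$Y{\left(\left(-4\right) 7,43 \right)} + M = \left(7 + 43\right) + \frac{43}{32} = 50 + \frac{43}{32} = \frac{1643}{32}$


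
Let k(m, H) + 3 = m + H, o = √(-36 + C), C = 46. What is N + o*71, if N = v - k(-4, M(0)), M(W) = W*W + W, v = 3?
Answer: 10 + 71*√10 ≈ 234.52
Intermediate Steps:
M(W) = W + W² (M(W) = W² + W = W + W²)
o = √10 (o = √(-36 + 46) = √10 ≈ 3.1623)
k(m, H) = -3 + H + m (k(m, H) = -3 + (m + H) = -3 + (H + m) = -3 + H + m)
N = 10 (N = 3 - (-3 + 0*(1 + 0) - 4) = 3 - (-3 + 0*1 - 4) = 3 - (-3 + 0 - 4) = 3 - 1*(-7) = 3 + 7 = 10)
N + o*71 = 10 + √10*71 = 10 + 71*√10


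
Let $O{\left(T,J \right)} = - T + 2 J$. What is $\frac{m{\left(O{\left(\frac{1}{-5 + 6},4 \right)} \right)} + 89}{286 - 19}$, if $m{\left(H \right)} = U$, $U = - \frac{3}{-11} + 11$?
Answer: $\frac{1103}{2937} \approx 0.37555$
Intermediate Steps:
$U = \frac{124}{11}$ ($U = \left(-3\right) \left(- \frac{1}{11}\right) + 11 = \frac{3}{11} + 11 = \frac{124}{11} \approx 11.273$)
$m{\left(H \right)} = \frac{124}{11}$
$\frac{m{\left(O{\left(\frac{1}{-5 + 6},4 \right)} \right)} + 89}{286 - 19} = \frac{\frac{124}{11} + 89}{286 - 19} = \frac{1103}{11 \cdot 267} = \frac{1103}{11} \cdot \frac{1}{267} = \frac{1103}{2937}$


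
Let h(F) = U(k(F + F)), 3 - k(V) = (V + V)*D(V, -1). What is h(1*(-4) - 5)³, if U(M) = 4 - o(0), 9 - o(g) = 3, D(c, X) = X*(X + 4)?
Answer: -8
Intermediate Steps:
D(c, X) = X*(4 + X)
o(g) = 6 (o(g) = 9 - 1*3 = 9 - 3 = 6)
k(V) = 3 + 6*V (k(V) = 3 - (V + V)*(-(4 - 1)) = 3 - 2*V*(-1*3) = 3 - 2*V*(-3) = 3 - (-6)*V = 3 + 6*V)
U(M) = -2 (U(M) = 4 - 1*6 = 4 - 6 = -2)
h(F) = -2
h(1*(-4) - 5)³ = (-2)³ = -8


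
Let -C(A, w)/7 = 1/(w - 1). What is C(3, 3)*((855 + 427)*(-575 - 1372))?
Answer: 8736189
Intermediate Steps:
C(A, w) = -7/(-1 + w) (C(A, w) = -7/(w - 1) = -7/(-1 + w))
C(3, 3)*((855 + 427)*(-575 - 1372)) = (-7/(-1 + 3))*((855 + 427)*(-575 - 1372)) = (-7/2)*(1282*(-1947)) = -7*1/2*(-2496054) = -7/2*(-2496054) = 8736189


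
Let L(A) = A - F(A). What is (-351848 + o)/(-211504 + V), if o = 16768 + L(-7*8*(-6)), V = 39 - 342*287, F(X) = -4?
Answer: 334740/309619 ≈ 1.0811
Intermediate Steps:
V = -98115 (V = 39 - 98154 = -98115)
L(A) = 4 + A (L(A) = A - 1*(-4) = A + 4 = 4 + A)
o = 17108 (o = 16768 + (4 - 7*8*(-6)) = 16768 + (4 - 56*(-6)) = 16768 + (4 + 336) = 16768 + 340 = 17108)
(-351848 + o)/(-211504 + V) = (-351848 + 17108)/(-211504 - 98115) = -334740/(-309619) = -334740*(-1/309619) = 334740/309619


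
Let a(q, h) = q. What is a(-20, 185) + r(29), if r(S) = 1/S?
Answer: -579/29 ≈ -19.966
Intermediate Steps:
a(-20, 185) + r(29) = -20 + 1/29 = -579/29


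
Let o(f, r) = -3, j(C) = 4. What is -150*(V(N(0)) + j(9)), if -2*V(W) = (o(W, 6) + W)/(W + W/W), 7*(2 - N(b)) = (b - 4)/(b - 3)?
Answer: -37275/59 ≈ -631.78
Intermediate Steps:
N(b) = 2 - (-4 + b)/(7*(-3 + b)) (N(b) = 2 - (b - 4)/(7*(b - 3)) = 2 - (-4 + b)/(7*(-3 + b)))
V(W) = -(-3 + W)/(2*(1 + W)) (V(W) = -(-3 + W)/(2*(W + W/W)) = -(-3 + W)/(2*(W + 1)) = -(-3 + W)/(2*(1 + W)))
-150*(V(N(0)) + j(9)) = -150*((3 - (-38 + 13*0)/(7*(-3 + 0)))/(2*(1 + (-38 + 13*0)/(7*(-3 + 0)))) + 4) = -150*((3 - (-38 + 0)/(7*(-3)))/(2*(1 + (⅐)*(-38 + 0)/(-3))) + 4) = -150*((3 - (-1)*(-38)/(7*3))/(2*(1 + (⅐)*(-⅓)*(-38))) + 4) = -150*((3 - 1*38/21)/(2*(1 + 38/21)) + 4) = -150*((3 - 38/21)/(2*(59/21)) + 4) = -150*((½)*(21/59)*(25/21) + 4) = -150*(25/118 + 4) = -150*497/118 = -37275/59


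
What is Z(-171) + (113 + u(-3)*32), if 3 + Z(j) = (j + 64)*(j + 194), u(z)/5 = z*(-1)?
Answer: -1871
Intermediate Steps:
u(z) = -5*z (u(z) = 5*(z*(-1)) = 5*(-z) = -5*z)
Z(j) = -3 + (64 + j)*(194 + j) (Z(j) = -3 + (j + 64)*(j + 194) = -3 + (64 + j)*(194 + j))
Z(-171) + (113 + u(-3)*32) = (12413 + (-171)**2 + 258*(-171)) + (113 - 5*(-3)*32) = (12413 + 29241 - 44118) + (113 + 15*32) = -2464 + (113 + 480) = -2464 + 593 = -1871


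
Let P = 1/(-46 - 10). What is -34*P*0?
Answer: 0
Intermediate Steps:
P = -1/56 (P = 1/(-56) = -1/56 ≈ -0.017857)
-34*P*0 = -34*(-1/56)*0 = (17/28)*0 = 0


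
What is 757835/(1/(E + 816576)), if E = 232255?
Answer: 794840840885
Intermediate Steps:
757835/(1/(E + 816576)) = 757835/(1/(232255 + 816576)) = 757835/(1/1048831) = 757835*1048831 = 794840840885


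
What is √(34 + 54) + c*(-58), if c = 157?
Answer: -9106 + 2*√22 ≈ -9096.6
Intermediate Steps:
√(34 + 54) + c*(-58) = √(34 + 54) + 157*(-58) = √88 - 9106 = 2*√22 - 9106 = -9106 + 2*√22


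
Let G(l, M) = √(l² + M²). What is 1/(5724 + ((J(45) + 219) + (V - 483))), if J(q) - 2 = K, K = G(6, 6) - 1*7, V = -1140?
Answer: 4315/18619153 - 6*√2/18619153 ≈ 0.00023129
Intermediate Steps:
G(l, M) = √(M² + l²)
K = -7 + 6*√2 (K = √(6² + 6²) - 1*7 = √(36 + 36) - 7 = √72 - 7 = 6*√2 - 7 = -7 + 6*√2 ≈ 1.4853)
J(q) = -5 + 6*√2 (J(q) = 2 + (-7 + 6*√2) = -5 + 6*√2)
1/(5724 + ((J(45) + 219) + (V - 483))) = 1/(5724 + (((-5 + 6*√2) + 219) + (-1140 - 483))) = 1/(5724 + ((214 + 6*√2) - 1623)) = 1/(5724 + (-1409 + 6*√2)) = 1/(4315 + 6*√2)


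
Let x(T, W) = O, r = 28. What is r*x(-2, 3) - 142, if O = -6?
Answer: -310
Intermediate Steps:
x(T, W) = -6
r*x(-2, 3) - 142 = 28*(-6) - 142 = -168 - 142 = -310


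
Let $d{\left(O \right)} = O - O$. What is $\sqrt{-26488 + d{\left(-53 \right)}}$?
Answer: $2 i \sqrt{6622} \approx 162.75 i$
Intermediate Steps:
$d{\left(O \right)} = 0$
$\sqrt{-26488 + d{\left(-53 \right)}} = \sqrt{-26488 + 0} = \sqrt{-26488} = 2 i \sqrt{6622}$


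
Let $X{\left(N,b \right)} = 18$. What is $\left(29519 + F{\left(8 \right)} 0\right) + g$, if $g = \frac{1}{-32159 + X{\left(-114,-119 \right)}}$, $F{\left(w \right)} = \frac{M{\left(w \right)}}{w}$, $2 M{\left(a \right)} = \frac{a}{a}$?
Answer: $\frac{948770178}{32141} \approx 29519.0$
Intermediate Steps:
$M{\left(a \right)} = \frac{1}{2}$ ($M{\left(a \right)} = \frac{a \frac{1}{a}}{2} = \frac{1}{2} \cdot 1 = \frac{1}{2}$)
$F{\left(w \right)} = \frac{1}{2 w}$
$g = - \frac{1}{32141}$ ($g = \frac{1}{-32159 + 18} = \frac{1}{-32141} = - \frac{1}{32141} \approx -3.1113 \cdot 10^{-5}$)
$\left(29519 + F{\left(8 \right)} 0\right) + g = \left(29519 + \frac{1}{2 \cdot 8} \cdot 0\right) - \frac{1}{32141} = \left(29519 + \frac{1}{2} \cdot \frac{1}{8} \cdot 0\right) - \frac{1}{32141} = \left(29519 + \frac{1}{16} \cdot 0\right) - \frac{1}{32141} = \left(29519 + 0\right) - \frac{1}{32141} = 29519 - \frac{1}{32141} = \frac{948770178}{32141}$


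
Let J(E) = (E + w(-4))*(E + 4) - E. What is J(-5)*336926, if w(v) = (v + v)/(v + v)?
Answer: 3032334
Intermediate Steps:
w(v) = 1 (w(v) = (2*v)/((2*v)) = (2*v)*(1/(2*v)) = 1)
J(E) = -E + (1 + E)*(4 + E) (J(E) = (E + 1)*(E + 4) - E = (1 + E)*(4 + E) - E = -E + (1 + E)*(4 + E))
J(-5)*336926 = (4 + (-5)² + 4*(-5))*336926 = (4 + 25 - 20)*336926 = 9*336926 = 3032334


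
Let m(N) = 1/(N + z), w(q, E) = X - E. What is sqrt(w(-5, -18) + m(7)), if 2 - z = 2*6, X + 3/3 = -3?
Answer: sqrt(123)/3 ≈ 3.6968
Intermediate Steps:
X = -4 (X = -1 - 3 = -4)
z = -10 (z = 2 - 2*6 = 2 - 1*12 = 2 - 12 = -10)
w(q, E) = -4 - E
m(N) = 1/(-10 + N) (m(N) = 1/(N - 10) = 1/(-10 + N))
sqrt(w(-5, -18) + m(7)) = sqrt((-4 - 1*(-18)) + 1/(-10 + 7)) = sqrt((-4 + 18) + 1/(-3)) = sqrt(14 - 1/3) = sqrt(41/3) = sqrt(123)/3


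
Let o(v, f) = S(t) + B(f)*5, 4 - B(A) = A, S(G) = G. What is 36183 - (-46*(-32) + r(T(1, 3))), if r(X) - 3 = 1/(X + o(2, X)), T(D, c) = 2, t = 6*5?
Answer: 1457735/42 ≈ 34708.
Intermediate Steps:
t = 30
B(A) = 4 - A
o(v, f) = 50 - 5*f (o(v, f) = 30 + (4 - f)*5 = 30 + (20 - 5*f) = 50 - 5*f)
r(X) = 3 + 1/(50 - 4*X) (r(X) = 3 + 1/(X + (50 - 5*X)) = 3 + 1/(50 - 4*X))
36183 - (-46*(-32) + r(T(1, 3))) = 36183 - (-46*(-32) + (151 - 12*2)/(2*(25 - 2*2))) = 36183 - (1472 + (151 - 24)/(2*(25 - 4))) = 36183 - (1472 + (½)*127/21) = 36183 - (1472 + (½)*(1/21)*127) = 36183 - (1472 + 127/42) = 36183 - 1*61951/42 = 36183 - 61951/42 = 1457735/42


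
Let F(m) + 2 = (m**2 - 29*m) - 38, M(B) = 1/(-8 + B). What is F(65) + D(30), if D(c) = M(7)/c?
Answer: 68999/30 ≈ 2300.0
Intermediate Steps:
F(m) = -40 + m**2 - 29*m (F(m) = -2 + ((m**2 - 29*m) - 38) = -2 + (-38 + m**2 - 29*m) = -40 + m**2 - 29*m)
D(c) = -1/c (D(c) = 1/((-8 + 7)*c) = 1/((-1)*c) = -1/c)
F(65) + D(30) = (-40 + 65**2 - 29*65) - 1/30 = (-40 + 4225 - 1885) - 1*1/30 = 2300 - 1/30 = 68999/30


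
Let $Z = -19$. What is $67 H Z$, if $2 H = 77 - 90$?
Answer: $\frac{16549}{2} \approx 8274.5$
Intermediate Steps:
$H = - \frac{13}{2}$ ($H = \frac{77 - 90}{2} = \frac{1}{2} \left(-13\right) = - \frac{13}{2} \approx -6.5$)
$67 H Z = 67 \left(- \frac{13}{2}\right) \left(-19\right) = \left(- \frac{871}{2}\right) \left(-19\right) = \frac{16549}{2}$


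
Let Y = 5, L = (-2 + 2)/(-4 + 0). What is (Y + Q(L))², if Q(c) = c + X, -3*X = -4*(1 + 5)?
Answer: 169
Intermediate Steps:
X = 8 (X = -(-4)*(1 + 5)/3 = -(-4)*6/3 = -⅓*(-24) = 8)
L = 0 (L = 0/(-4) = 0*(-¼) = 0)
Q(c) = 8 + c (Q(c) = c + 8 = 8 + c)
(Y + Q(L))² = (5 + (8 + 0))² = (5 + 8)² = 13² = 169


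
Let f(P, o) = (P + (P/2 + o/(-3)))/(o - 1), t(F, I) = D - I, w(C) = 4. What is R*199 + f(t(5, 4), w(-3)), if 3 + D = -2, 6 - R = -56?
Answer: 221995/18 ≈ 12333.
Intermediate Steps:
R = 62 (R = 6 - 1*(-56) = 6 + 56 = 62)
D = -5 (D = -3 - 2 = -5)
t(F, I) = -5 - I
f(P, o) = (-o/3 + 3*P/2)/(-1 + o) (f(P, o) = (P + (P*(½) + o*(-⅓)))/(-1 + o) = (P + (P/2 - o/3))/(-1 + o) = (-o/3 + 3*P/2)/(-1 + o))
R*199 + f(t(5, 4), w(-3)) = 62*199 + (-2*4 + 9*(-5 - 1*4))/(6*(-1 + 4)) = 12338 + (⅙)*(-8 + 9*(-5 - 4))/3 = 12338 + (⅙)*(⅓)*(-8 + 9*(-9)) = 12338 + (⅙)*(⅓)*(-8 - 81) = 12338 + (⅙)*(⅓)*(-89) = 12338 - 89/18 = 221995/18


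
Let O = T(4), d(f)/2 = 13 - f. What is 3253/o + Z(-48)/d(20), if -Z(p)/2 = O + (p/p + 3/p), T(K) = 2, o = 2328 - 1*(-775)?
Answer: 510177/347536 ≈ 1.4680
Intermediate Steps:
d(f) = 26 - 2*f (d(f) = 2*(13 - f) = 26 - 2*f)
o = 3103 (o = 2328 + 775 = 3103)
O = 2
Z(p) = -6 - 6/p (Z(p) = -2*(2 + (p/p + 3/p)) = -2*(2 + (1 + 3/p)) = -2*(3 + 3/p) = -6 - 6/p)
3253/o + Z(-48)/d(20) = 3253/3103 + (-6 - 6/(-48))/(26 - 2*20) = 3253*(1/3103) + (-6 - 6*(-1/48))/(26 - 40) = 3253/3103 + (-6 + ⅛)/(-14) = 3253/3103 - 47/8*(-1/14) = 3253/3103 + 47/112 = 510177/347536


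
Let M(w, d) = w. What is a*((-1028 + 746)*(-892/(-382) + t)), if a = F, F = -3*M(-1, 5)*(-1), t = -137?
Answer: -21759966/191 ≈ -1.1393e+5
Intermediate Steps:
F = -3 (F = -3*(-1)*(-1) = 3*(-1) = -3)
a = -3
a*((-1028 + 746)*(-892/(-382) + t)) = -3*(-1028 + 746)*(-892/(-382) - 137) = -(-846)*(-892*(-1/382) - 137) = -(-846)*(446/191 - 137) = -(-846)*(-25721)/191 = -3*7253322/191 = -21759966/191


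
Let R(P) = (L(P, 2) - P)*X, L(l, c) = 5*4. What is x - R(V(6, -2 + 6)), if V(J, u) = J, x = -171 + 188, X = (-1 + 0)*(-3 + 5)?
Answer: 45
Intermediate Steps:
L(l, c) = 20
X = -2 (X = -1*2 = -2)
x = 17
R(P) = -40 + 2*P (R(P) = (20 - P)*(-2) = -40 + 2*P)
x - R(V(6, -2 + 6)) = 17 - (-40 + 2*6) = 17 - (-40 + 12) = 17 - 1*(-28) = 17 + 28 = 45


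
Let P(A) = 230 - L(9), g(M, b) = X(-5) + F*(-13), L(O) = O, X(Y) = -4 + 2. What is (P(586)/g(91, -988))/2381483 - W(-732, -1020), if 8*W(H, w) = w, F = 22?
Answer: 6726773503/52759008 ≈ 127.50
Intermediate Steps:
X(Y) = -2
g(M, b) = -288 (g(M, b) = -2 + 22*(-13) = -2 - 286 = -288)
W(H, w) = w/8
P(A) = 221 (P(A) = 230 - 1*9 = 230 - 9 = 221)
(P(586)/g(91, -988))/2381483 - W(-732, -1020) = (221/(-288))/2381483 - (-1020)/8 = (221*(-1/288))*(1/2381483) - 1*(-255/2) = -221/288*1/2381483 + 255/2 = -17/52759008 + 255/2 = 6726773503/52759008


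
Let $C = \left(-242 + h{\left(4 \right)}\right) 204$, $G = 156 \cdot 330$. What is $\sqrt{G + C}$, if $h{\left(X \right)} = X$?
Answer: $4 \sqrt{183} \approx 54.111$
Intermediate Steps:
$G = 51480$
$C = -48552$ ($C = \left(-242 + 4\right) 204 = \left(-238\right) 204 = -48552$)
$\sqrt{G + C} = \sqrt{51480 - 48552} = \sqrt{2928} = 4 \sqrt{183}$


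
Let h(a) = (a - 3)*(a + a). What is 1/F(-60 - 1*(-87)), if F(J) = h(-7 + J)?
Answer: 1/680 ≈ 0.0014706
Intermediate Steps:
h(a) = 2*a*(-3 + a) (h(a) = (-3 + a)*(2*a) = 2*a*(-3 + a))
F(J) = 2*(-10 + J)*(-7 + J) (F(J) = 2*(-7 + J)*(-3 + (-7 + J)) = 2*(-7 + J)*(-10 + J) = 2*(-10 + J)*(-7 + J))
1/F(-60 - 1*(-87)) = 1/(2*(-10 + (-60 - 1*(-87)))*(-7 + (-60 - 1*(-87)))) = 1/(2*(-10 + (-60 + 87))*(-7 + (-60 + 87))) = 1/(2*(-10 + 27)*(-7 + 27)) = 1/(2*17*20) = 1/680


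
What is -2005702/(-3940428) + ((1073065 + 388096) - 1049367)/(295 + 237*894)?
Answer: 1024100209139/418026215022 ≈ 2.4498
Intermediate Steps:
-2005702/(-3940428) + ((1073065 + 388096) - 1049367)/(295 + 237*894) = -2005702*(-1/3940428) + (1461161 - 1049367)/(295 + 211878) = 1002851/1970214 + 411794/212173 = 1024100209139/418026215022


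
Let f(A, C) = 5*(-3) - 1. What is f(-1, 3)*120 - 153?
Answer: -2073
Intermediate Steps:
f(A, C) = -16 (f(A, C) = -15 - 1 = -16)
f(-1, 3)*120 - 153 = -16*120 - 153 = -1920 - 153 = -2073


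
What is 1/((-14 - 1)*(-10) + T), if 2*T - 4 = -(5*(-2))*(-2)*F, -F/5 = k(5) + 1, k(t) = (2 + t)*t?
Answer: 1/1952 ≈ 0.00051230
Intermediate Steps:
k(t) = t*(2 + t)
F = -180 (F = -5*(5*(2 + 5) + 1) = -5*(5*7 + 1) = -5*(35 + 1) = -5*36 = -180)
T = 1802 (T = 2 + (-(5*(-2))*(-2)*(-180))/2 = 2 + (-(-10*(-2))*(-180))/2 = 2 + (-20*(-180))/2 = 2 + (-1*(-3600))/2 = 2 + (1/2)*3600 = 2 + 1800 = 1802)
1/((-14 - 1)*(-10) + T) = 1/((-14 - 1)*(-10) + 1802) = 1/(-15*(-10) + 1802) = 1/(150 + 1802) = 1/1952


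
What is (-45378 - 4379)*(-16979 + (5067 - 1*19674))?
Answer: 1571624602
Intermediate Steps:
(-45378 - 4379)*(-16979 + (5067 - 1*19674)) = -49757*(-16979 + (5067 - 19674)) = -49757*(-16979 - 14607) = -49757*(-31586) = 1571624602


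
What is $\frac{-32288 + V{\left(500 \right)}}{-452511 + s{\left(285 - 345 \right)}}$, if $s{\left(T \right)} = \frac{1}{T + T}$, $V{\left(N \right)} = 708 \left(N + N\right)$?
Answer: $- \frac{81085440}{54301321} \approx -1.4932$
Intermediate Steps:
$V{\left(N \right)} = 1416 N$ ($V{\left(N \right)} = 708 \cdot 2 N = 1416 N$)
$s{\left(T \right)} = \frac{1}{2 T}$
$\frac{-32288 + V{\left(500 \right)}}{-452511 + s{\left(285 - 345 \right)}} = \frac{-32288 + 1416 \cdot 500}{-452511 + \frac{1}{2 \left(285 - 345\right)}} = \frac{-32288 + 708000}{-452511 + \frac{1}{2 \left(285 - 345\right)}} = \frac{675712}{-452511 + \frac{1}{2 \left(-60\right)}} = \frac{675712}{-452511 + \frac{1}{2} \left(- \frac{1}{60}\right)} = \frac{675712}{-452511 - \frac{1}{120}} = \frac{675712}{- \frac{54301321}{120}} = 675712 \left(- \frac{120}{54301321}\right) = - \frac{81085440}{54301321}$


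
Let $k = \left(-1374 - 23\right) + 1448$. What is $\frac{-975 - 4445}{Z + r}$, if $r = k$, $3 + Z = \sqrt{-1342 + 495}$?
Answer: $- \frac{260160}{3151} + \frac{59620 i \sqrt{7}}{3151} \approx -82.564 + 50.06 i$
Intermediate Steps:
$Z = -3 + 11 i \sqrt{7}$ ($Z = -3 + \sqrt{-1342 + 495} = -3 + \sqrt{-847} = -3 + 11 i \sqrt{7} \approx -3.0 + 29.103 i$)
$k = 51$ ($k = -1397 + 1448 = 51$)
$r = 51$
$\frac{-975 - 4445}{Z + r} = \frac{-975 - 4445}{\left(-3 + 11 i \sqrt{7}\right) + 51} = - \frac{5420}{48 + 11 i \sqrt{7}}$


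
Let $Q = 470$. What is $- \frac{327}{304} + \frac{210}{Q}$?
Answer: $- \frac{8985}{14288} \approx -0.62885$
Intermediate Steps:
$- \frac{327}{304} + \frac{210}{Q} = - \frac{327}{304} + \frac{210}{470} = \left(-327\right) \frac{1}{304} + 210 \cdot \frac{1}{470} = - \frac{327}{304} + \frac{21}{47} = - \frac{8985}{14288}$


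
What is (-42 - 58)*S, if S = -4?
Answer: 400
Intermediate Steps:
(-42 - 58)*S = (-42 - 58)*(-4) = -100*(-4) = 400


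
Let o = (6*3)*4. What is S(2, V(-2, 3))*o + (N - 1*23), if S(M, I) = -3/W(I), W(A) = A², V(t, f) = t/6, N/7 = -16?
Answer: -2079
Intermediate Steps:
N = -112 (N = 7*(-16) = -112)
V(t, f) = t/6 (V(t, f) = t*(⅙) = t/6)
o = 72 (o = 18*4 = 72)
S(M, I) = -3/I²
S(2, V(-2, 3))*o + (N - 1*23) = -3/((⅙)*(-2))²*72 + (-112 - 1*23) = -3/(-⅓)²*72 + (-112 - 23) = -3*9*72 - 135 = -27*72 - 135 = -1944 - 135 = -2079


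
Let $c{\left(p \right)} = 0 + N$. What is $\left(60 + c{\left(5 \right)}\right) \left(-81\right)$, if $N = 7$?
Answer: $-5427$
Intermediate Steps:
$c{\left(p \right)} = 7$ ($c{\left(p \right)} = 0 + 7 = 7$)
$\left(60 + c{\left(5 \right)}\right) \left(-81\right) = \left(60 + 7\right) \left(-81\right) = 67 \left(-81\right) = -5427$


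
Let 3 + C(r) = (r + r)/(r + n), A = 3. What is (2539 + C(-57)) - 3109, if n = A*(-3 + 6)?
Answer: -4565/8 ≈ -570.63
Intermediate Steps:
n = 9 (n = 3*(-3 + 6) = 3*3 = 9)
C(r) = -3 + 2*r/(9 + r) (C(r) = -3 + (r + r)/(r + 9) = -3 + (2*r)/(9 + r) = -3 + 2*r/(9 + r))
(2539 + C(-57)) - 3109 = (2539 + (-27 - 1*(-57))/(9 - 57)) - 3109 = (2539 + (-27 + 57)/(-48)) - 3109 = (2539 - 1/48*30) - 3109 = (2539 - 5/8) - 3109 = 20307/8 - 3109 = -4565/8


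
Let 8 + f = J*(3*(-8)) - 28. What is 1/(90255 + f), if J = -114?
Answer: 1/92955 ≈ 1.0758e-5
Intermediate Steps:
f = 2700 (f = -8 + (-342*(-8) - 28) = -8 + (-114*(-24) - 28) = -8 + (2736 - 28) = -8 + 2708 = 2700)
1/(90255 + f) = 1/(90255 + 2700) = 1/92955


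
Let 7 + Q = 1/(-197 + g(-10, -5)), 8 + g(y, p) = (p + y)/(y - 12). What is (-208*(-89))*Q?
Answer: -582887344/4495 ≈ -1.2967e+5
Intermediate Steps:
g(y, p) = -8 + (p + y)/(-12 + y) (g(y, p) = -8 + (p + y)/(y - 12) = -8 + (p + y)/(-12 + y))
Q = -31487/4495 (Q = -7 + 1/(-197 + (96 - 5 - 7*(-10))/(-12 - 10)) = -7 + 1/(-197 + (96 - 5 + 70)/(-22)) = -7 + 1/(-197 - 1/22*161) = -7 + 1/(-197 - 161/22) = -7 + 1/(-4495/22) = -7 - 22/4495 = -31487/4495 ≈ -7.0049)
(-208*(-89))*Q = -208*(-89)*(-31487/4495) = 18512*(-31487/4495) = -582887344/4495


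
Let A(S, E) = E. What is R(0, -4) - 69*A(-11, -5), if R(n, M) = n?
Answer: 345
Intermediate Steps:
R(0, -4) - 69*A(-11, -5) = 0 - 69*(-5) = 0 + 345 = 345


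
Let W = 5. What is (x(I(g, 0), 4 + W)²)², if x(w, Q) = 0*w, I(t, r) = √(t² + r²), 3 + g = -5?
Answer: 0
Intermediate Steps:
g = -8 (g = -3 - 5 = -8)
I(t, r) = √(r² + t²)
x(w, Q) = 0
(x(I(g, 0), 4 + W)²)² = (0²)² = 0² = 0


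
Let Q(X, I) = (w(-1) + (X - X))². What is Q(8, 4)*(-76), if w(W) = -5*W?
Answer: -1900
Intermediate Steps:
Q(X, I) = 25 (Q(X, I) = (-5*(-1) + (X - X))² = (5 + 0)² = 5² = 25)
Q(8, 4)*(-76) = 25*(-76) = -1900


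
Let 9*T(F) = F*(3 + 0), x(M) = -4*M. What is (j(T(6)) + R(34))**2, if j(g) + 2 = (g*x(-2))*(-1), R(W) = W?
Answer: 256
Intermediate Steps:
T(F) = F/3 (T(F) = (F*(3 + 0))/9 = (F*3)/9 = (3*F)/9 = F/3)
j(g) = -2 - 8*g (j(g) = -2 + (g*(-4*(-2)))*(-1) = -2 + (g*8)*(-1) = -2 + (8*g)*(-1) = -2 - 8*g)
(j(T(6)) + R(34))**2 = ((-2 - 8*6/3) + 34)**2 = ((-2 - 8*2) + 34)**2 = ((-2 - 16) + 34)**2 = (-18 + 34)**2 = 16**2 = 256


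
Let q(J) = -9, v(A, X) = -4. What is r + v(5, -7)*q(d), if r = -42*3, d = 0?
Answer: -90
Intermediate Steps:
r = -126
r + v(5, -7)*q(d) = -126 - 4*(-9) = -126 + 36 = -90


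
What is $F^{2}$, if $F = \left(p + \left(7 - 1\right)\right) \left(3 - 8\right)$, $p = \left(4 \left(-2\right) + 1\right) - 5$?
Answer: $900$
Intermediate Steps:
$p = -12$ ($p = \left(-8 + 1\right) - 5 = -7 - 5 = -12$)
$F = 30$ ($F = \left(-12 + \left(7 - 1\right)\right) \left(3 - 8\right) = \left(-12 + \left(7 - 1\right)\right) \left(-5\right) = \left(-12 + 6\right) \left(-5\right) = \left(-6\right) \left(-5\right) = 30$)
$F^{2} = 30^{2} = 900$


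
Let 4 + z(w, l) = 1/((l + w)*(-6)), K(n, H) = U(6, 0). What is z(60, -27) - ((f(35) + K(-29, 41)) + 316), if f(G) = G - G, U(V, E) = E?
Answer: -63361/198 ≈ -320.00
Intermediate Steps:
f(G) = 0
K(n, H) = 0
z(w, l) = -4 + 1/(-6*l - 6*w) (z(w, l) = -4 + 1/((l + w)*(-6)) = -4 + 1/(-6*l - 6*w))
z(60, -27) - ((f(35) + K(-29, 41)) + 316) = (-⅙ - 4*(-27) - 4*60)/(-27 + 60) - ((0 + 0) + 316) = (-⅙ + 108 - 240)/33 - (0 + 316) = (1/33)*(-793/6) - 1*316 = -793/198 - 316 = -63361/198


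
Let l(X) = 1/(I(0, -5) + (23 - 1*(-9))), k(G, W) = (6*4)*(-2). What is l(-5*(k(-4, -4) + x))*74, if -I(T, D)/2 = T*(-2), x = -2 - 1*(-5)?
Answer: 37/16 ≈ 2.3125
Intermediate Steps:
x = 3 (x = -2 + 5 = 3)
k(G, W) = -48 (k(G, W) = 24*(-2) = -48)
I(T, D) = 4*T (I(T, D) = -2*T*(-2) = -(-4)*T = 4*T)
l(X) = 1/32 (l(X) = 1/(4*0 + (23 - 1*(-9))) = 1/(0 + (23 + 9)) = 1/(0 + 32) = 1/32)
l(-5*(k(-4, -4) + x))*74 = (1/32)*74 = 37/16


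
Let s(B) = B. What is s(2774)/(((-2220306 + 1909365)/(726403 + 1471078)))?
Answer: -6095812294/310941 ≈ -19604.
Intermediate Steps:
s(2774)/(((-2220306 + 1909365)/(726403 + 1471078))) = 2774/(((-2220306 + 1909365)/(726403 + 1471078))) = 2774/((-310941/2197481)) = 2774/((-310941*1/2197481)) = 2774/(-310941/2197481) = 2774*(-2197481/310941) = -6095812294/310941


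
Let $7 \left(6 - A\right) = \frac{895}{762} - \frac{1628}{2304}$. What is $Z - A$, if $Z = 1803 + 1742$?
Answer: $\frac{1812228727}{512064} \approx 3539.1$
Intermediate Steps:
$Z = 3545$
$A = \frac{3038153}{512064}$ ($A = 6 - \frac{\frac{895}{762} - \frac{1628}{2304}}{7} = 6 - \frac{895 \cdot \frac{1}{762} - \frac{407}{576}}{7} = 6 - \frac{\frac{895}{762} - \frac{407}{576}}{7} = 6 - \frac{34231}{512064} = \frac{3038153}{512064} \approx 5.9332$)
$Z - A = 3545 - \frac{3038153}{512064} = \frac{1812228727}{512064}$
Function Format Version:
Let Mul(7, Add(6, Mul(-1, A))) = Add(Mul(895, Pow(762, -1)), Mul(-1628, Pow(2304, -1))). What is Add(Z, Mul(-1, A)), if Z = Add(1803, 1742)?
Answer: Rational(1812228727, 512064) ≈ 3539.1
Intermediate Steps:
Z = 3545
A = Rational(3038153, 512064) (A = Add(6, Mul(Rational(-1, 7), Add(Mul(895, Pow(762, -1)), Mul(-1628, Pow(2304, -1))))) = Add(6, Mul(Rational(-1, 7), Add(Mul(895, Rational(1, 762)), Mul(-1628, Rational(1, 2304))))) = Add(6, Mul(Rational(-1, 7), Add(Rational(895, 762), Rational(-407, 576)))) = Add(6, Mul(Rational(-1, 7), Rational(34231, 73152))) = Add(6, Rational(-34231, 512064)) = Rational(3038153, 512064) ≈ 5.9332)
Add(Z, Mul(-1, A)) = Add(3545, Mul(-1, Rational(3038153, 512064))) = Add(3545, Rational(-3038153, 512064)) = Rational(1812228727, 512064)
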